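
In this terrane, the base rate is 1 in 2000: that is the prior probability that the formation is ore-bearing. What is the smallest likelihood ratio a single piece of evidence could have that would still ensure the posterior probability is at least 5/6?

9995

Prior odds = 0.0005/0.9995 = 1/1999.
Target odds = (5/6)/(1/6) = 5.
Required Bayes factor = 5 ÷ (1/1999) = 9995.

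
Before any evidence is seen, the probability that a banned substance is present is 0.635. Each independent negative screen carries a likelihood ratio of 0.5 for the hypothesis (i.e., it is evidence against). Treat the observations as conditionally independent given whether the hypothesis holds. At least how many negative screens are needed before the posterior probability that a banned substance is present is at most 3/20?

4

Prior odds: 0.635 ÷ 0.365 = 127/73.
Likelihood ratio per negative screen = 0.5.
Target odds: 0.15 ÷ 0.85 = 3/17.
Need (127/73) × 0.5ⁿ ≤ 3/17, i.e. 0.5ⁿ ≤ 219/2159.
0.5³ = 0.125 is still above 219/2159 but 0.5⁴ = 0.0625 is at or below it, so n = 4.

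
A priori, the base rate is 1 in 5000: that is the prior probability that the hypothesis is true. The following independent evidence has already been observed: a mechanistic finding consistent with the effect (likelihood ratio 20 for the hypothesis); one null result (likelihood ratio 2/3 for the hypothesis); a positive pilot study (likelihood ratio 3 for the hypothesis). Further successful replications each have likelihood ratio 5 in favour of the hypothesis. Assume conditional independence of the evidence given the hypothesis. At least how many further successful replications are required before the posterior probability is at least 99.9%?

Prior odds = 0.0002/0.9998 = 1/4999.
Combined Bayes factor of the evidence already in hand = 20 × (2/3) × 3 = 40.
Odds after that evidence = (1/4999) × 40 = 40/4999.
Target odds = 0.999/0.001 = 999.
Need 5ⁿ ≥ 999 ÷ (40/4999) = 124850.025.
5⁷ = 78125 falls short of 124850.025 but 5⁸ = 390625 reaches it, so n = 8.

8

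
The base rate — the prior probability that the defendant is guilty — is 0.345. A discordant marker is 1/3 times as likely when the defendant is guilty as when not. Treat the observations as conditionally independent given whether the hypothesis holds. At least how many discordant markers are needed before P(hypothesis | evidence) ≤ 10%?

2

Prior odds = 0.345/0.655 = 69/131.
Likelihood ratio per discordant marker = 1/3.
Target posterior odds = 0.1/0.9 = 1/9.
Need (69/131) × (1/3)ⁿ ≤ 1/9, i.e. (1/3)ⁿ ≤ 131/621.
(1/3)¹ = 1/3 is still above 131/621 but (1/3)² = 1/9 is at or below it, so n = 2.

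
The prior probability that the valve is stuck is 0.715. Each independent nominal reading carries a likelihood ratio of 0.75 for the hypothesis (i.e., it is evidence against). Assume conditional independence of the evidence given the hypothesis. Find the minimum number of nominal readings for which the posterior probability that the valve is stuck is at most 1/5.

9

Prior odds = 0.715/0.285 = 143/57.
Likelihood ratio per nominal reading = 0.75.
Target posterior odds = 0.2/0.8 = 0.25.
Need (143/57) × 0.75ⁿ ≤ 0.25, i.e. 0.75ⁿ ≤ 57/572.
0.75⁸ = 6561/65536 is still above 57/572 but 0.75⁹ = 19683/262144 is at or below it, so n = 9.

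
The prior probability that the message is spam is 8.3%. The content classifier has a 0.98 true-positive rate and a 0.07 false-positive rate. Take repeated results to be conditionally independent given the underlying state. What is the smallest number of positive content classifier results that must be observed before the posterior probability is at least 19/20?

Prior odds = 0.083/0.917 = 83/917.
Likelihood ratio of a positive result = 0.98/0.07 = 14.
Target posterior odds = 0.95/0.05 = 19.
Require 14ⁿ ≥ 19 ÷ (83/917) = 17423/83.
14² = 196 falls short of 17423/83 but 14³ = 2744 reaches it, so n = 3.

3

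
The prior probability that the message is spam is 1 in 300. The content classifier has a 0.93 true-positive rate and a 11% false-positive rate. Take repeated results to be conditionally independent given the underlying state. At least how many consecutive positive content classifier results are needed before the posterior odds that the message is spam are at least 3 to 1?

4

Prior odds: (1/300) ÷ (299/300) = 1/299.
Likelihood ratio of a positive result = 0.93/0.11 = 93/11.
Target odds = 3.
Need (1/299) × (93/11)ⁿ ≥ 3, i.e. (93/11)ⁿ ≥ 897.
(93/11)³ = 804357/1331 falls short of 897 but (93/11)⁴ = 74805201/14641 reaches it, so n = 4.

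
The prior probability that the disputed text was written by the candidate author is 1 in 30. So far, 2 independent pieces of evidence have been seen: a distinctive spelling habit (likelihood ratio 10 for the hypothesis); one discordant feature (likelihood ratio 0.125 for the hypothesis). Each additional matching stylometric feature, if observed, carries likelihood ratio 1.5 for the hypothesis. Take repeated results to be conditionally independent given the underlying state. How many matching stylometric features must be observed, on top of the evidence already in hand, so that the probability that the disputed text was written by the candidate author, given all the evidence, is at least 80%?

Prior odds = (1/30)/(29/30) = 1/29.
Combined Bayes factor of the evidence already in hand = 10 × 0.125 = 1.25.
Odds after that evidence = (1/29) × 1.25 = 5/116.
Target odds = 0.8/0.2 = 4.
Need 1.5ⁿ ≥ 4 ÷ (5/116) = 92.8.
1.5¹¹ = 177147/2048 falls short of 92.8 but 1.5¹² = 531441/4096 reaches it, so n = 12.

12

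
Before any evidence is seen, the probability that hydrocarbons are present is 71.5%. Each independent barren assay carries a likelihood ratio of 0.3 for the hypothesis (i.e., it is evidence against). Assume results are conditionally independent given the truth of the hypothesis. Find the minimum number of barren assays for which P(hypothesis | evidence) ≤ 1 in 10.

Prior odds: 0.715 ÷ 0.285 = 143/57.
Likelihood ratio per barren assay = 0.3.
Target odds: 0.1 ÷ 0.9 = 1/9.
Need (143/57) × 0.3ⁿ ≤ 1/9, i.e. 0.3ⁿ ≤ 19/429.
0.3² = 0.09 is still above 19/429 but 0.3³ = 0.027 is at or below it, so n = 3.

3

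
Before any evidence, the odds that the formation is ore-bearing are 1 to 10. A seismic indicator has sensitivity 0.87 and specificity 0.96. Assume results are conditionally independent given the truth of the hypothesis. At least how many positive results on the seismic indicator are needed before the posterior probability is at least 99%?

3

Prior odds = 0.1.
False-positive rate = 1 − 0.96 = 0.04; likelihood ratio of a positive = 0.87/0.04 = 21.75.
Target odds: 0.99 ÷ 0.01 = 99.
Need 0.1 × 21.75ⁿ ≥ 99, i.e. 21.75ⁿ ≥ 990.
21.75² = 473.0625 falls short of 990 but 21.75³ = 658503/64 reaches it, so n = 3.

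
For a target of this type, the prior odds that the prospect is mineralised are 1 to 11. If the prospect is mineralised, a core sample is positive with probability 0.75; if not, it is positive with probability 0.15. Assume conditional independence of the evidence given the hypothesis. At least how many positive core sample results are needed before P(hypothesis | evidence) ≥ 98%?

4

Prior odds = 1/11.
Likelihood ratio of a positive = 0.75/0.15 = 5.
Target posterior odds = 0.98/0.02 = 49.
Require 5ⁿ ≥ 49 ÷ (1/11) = 539.
5³ = 125 falls short of 539 but 5⁴ = 625 reaches it, so n = 4.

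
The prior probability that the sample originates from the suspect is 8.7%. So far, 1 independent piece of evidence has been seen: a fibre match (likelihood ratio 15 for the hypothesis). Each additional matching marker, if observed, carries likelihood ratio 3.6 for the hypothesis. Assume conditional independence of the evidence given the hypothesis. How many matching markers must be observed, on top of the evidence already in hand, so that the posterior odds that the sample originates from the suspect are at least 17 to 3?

Prior odds = 0.087/0.913 = 87/913.
Bayes factor of the evidence already in hand = 15.
Odds after that evidence = (87/913) × 15 = 1305/913.
Target odds = 17/3.
Need 3.6ⁿ ≥ 17/3 ÷ (1305/913) = 15521/3915.
3.6¹ = 3.6 falls short of 15521/3915 but 3.6² = 12.96 reaches it, so n = 2.

2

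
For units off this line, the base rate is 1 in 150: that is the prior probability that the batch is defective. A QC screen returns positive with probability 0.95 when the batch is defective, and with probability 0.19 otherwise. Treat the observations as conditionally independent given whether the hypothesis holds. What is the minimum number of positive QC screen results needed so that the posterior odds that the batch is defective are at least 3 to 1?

Prior odds = (1/150)/(149/150) = 1/149.
Likelihood ratio of a positive result = 0.95/0.19 = 5.
Target odds = 3.
Require 5ⁿ ≥ 3 ÷ (1/149) = 447.
5³ = 125 falls short of 447 but 5⁴ = 625 reaches it, so n = 4.

4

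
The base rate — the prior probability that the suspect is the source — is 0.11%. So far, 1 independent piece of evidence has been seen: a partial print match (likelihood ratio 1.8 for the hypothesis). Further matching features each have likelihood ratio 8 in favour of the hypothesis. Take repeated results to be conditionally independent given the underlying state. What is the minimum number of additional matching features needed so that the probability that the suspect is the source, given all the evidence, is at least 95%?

Prior odds = 0.0011/0.9989 = 11/9989.
Bayes factor of the evidence already in hand = 1.8.
Odds after that evidence = (11/9989) × 1.8 = 99/49945.
Target odds = 0.95/0.05 = 19.
Need 8ⁿ ≥ 19 ÷ (99/49945) = 948955/99.
8⁴ = 4096 falls short of 948955/99 but 8⁵ = 32768 reaches it, so n = 5.

5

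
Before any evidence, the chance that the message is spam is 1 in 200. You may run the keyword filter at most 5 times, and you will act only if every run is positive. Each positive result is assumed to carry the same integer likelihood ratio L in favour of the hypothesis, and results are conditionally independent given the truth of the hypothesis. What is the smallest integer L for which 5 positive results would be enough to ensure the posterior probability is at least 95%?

6

Prior odds = 0.005/0.995 = 1/199.
Target odds = 0.95/0.05 = 19.
Need L⁵ ≥ 19 ÷ (1/199) = 3781.
5⁵ = 3125 < 3781 ≤ 7776 = 6⁵, so L = 6.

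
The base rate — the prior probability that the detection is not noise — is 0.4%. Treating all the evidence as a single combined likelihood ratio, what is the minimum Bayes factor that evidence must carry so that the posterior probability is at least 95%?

4731

Prior odds = 0.004/0.996 = 1/249.
Target odds = 0.95/0.05 = 19.
Required Bayes factor = 19 ÷ (1/249) = 4731.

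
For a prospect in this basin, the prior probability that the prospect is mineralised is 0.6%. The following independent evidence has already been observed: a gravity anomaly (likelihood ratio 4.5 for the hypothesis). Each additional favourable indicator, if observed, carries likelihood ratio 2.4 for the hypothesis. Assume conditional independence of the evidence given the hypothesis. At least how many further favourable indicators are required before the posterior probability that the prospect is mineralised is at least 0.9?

7

Prior odds = 0.006/0.994 = 3/497.
Bayes factor of the evidence already in hand = 4.5.
Odds after that evidence = (3/497) × 4.5 = 27/994.
Target odds = 0.9/0.1 = 9.
Need 2.4ⁿ ≥ 9 ÷ (27/994) = 994/3.
2.4⁶ = 2985984/15625 falls short of 994/3 but 2.4⁷ = 35831808/78125 reaches it, so n = 7.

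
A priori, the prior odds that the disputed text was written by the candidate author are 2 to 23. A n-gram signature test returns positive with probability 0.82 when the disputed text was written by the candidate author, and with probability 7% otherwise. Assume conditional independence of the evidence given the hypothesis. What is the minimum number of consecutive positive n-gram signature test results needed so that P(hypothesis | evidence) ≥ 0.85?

Prior odds = 2/23.
Likelihood ratio of a positive result = 0.82/0.07 = 82/7.
Target odds: 0.85 ÷ 0.15 = 17/3.
Need (2/23) × (82/7)ⁿ ≥ 17/3, i.e. (82/7)ⁿ ≥ 391/6.
(82/7)¹ = 82/7 falls short of 391/6 but (82/7)² = 6724/49 reaches it, so n = 2.

2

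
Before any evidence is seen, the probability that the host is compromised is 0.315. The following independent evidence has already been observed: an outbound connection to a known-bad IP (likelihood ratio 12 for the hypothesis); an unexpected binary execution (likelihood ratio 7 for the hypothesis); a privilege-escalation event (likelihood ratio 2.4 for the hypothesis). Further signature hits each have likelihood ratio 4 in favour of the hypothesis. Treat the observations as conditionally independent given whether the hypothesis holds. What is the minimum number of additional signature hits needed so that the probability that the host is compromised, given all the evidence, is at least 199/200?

1

Prior odds = 0.315/0.685 = 63/137.
Combined Bayes factor of the evidence already in hand = 12 × 7 × 2.4 = 201.6.
Odds after that evidence = (63/137) × 201.6 = 63504/685.
Target odds = 0.995/0.005 = 199.
Need 4ⁿ ≥ 199 ÷ (63504/685) = 136315/63504.
4¹ = 4, which meets the required 136315/63504; so n = 1.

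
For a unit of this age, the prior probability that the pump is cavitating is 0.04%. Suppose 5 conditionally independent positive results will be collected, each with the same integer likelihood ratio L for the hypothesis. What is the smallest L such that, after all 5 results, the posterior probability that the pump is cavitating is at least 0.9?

8

Prior odds = 0.0004/0.9996 = 1/2499.
Target odds = 0.9/0.1 = 9.
Need L⁵ ≥ 9 ÷ (1/2499) = 22491.
7⁵ = 16807 < 22491 ≤ 32768 = 8⁵, so L = 8.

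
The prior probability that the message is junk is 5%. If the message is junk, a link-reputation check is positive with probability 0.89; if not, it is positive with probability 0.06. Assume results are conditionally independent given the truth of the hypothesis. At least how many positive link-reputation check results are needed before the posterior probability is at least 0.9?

Prior odds: 0.05 ÷ 0.95 = 1/19.
Likelihood ratio of a positive = 0.89/0.06 = 89/6.
Target odds: 0.9 ÷ 0.1 = 9.
Need (1/19) × (89/6)ⁿ ≥ 9, i.e. (89/6)ⁿ ≥ 171.
(89/6)¹ = 89/6 falls short of 171 but (89/6)² = 7921/36 reaches it, so n = 2.

2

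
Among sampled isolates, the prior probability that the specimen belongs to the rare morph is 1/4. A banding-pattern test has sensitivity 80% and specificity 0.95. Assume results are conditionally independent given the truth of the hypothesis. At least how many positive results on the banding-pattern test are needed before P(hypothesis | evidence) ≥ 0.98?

2

Prior odds: 0.25 ÷ 0.75 = 1/3.
False-positive rate = 1 − 0.95 = 0.05; likelihood ratio of a positive = 0.8/0.05 = 16.
Target odds: 0.98 ÷ 0.02 = 49.
Require 16ⁿ ≥ 49 ÷ (1/3) = 147.
16¹ = 16 falls short of 147 but 16² = 256 reaches it, so n = 2.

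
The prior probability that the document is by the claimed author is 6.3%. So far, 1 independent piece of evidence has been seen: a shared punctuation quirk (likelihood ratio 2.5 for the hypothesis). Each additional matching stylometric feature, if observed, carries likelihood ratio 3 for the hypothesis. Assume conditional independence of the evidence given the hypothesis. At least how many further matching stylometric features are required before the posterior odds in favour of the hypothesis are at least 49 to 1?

6

Prior odds = 0.063/0.937 = 63/937.
Bayes factor of the evidence already in hand = 2.5.
Odds after that evidence = (63/937) × 2.5 = 315/1874.
Target odds = 49.
Need 3ⁿ ≥ 49 ÷ (315/1874) = 13118/45.
3⁵ = 243 falls short of 13118/45 but 3⁶ = 729 reaches it, so n = 6.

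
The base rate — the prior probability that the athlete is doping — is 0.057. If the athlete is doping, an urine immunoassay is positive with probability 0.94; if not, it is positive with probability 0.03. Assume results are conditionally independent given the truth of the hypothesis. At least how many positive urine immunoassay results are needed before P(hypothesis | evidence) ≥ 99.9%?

3

Prior odds = 0.057/0.943 = 57/943.
Likelihood ratio of a positive = 0.94/0.03 = 94/3.
Target posterior odds = 0.999/0.001 = 999.
Require (94/3)ⁿ ≥ 999 ÷ (57/943) = 314019/19.
(94/3)² = 8836/9 falls short of 314019/19 but (94/3)³ = 830584/27 reaches it, so n = 3.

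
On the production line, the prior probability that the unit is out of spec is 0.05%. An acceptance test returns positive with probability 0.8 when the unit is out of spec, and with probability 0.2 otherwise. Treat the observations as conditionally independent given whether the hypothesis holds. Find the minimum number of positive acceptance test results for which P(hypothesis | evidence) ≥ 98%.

9

Prior odds = 0.0005/0.9995 = 1/1999.
Likelihood ratio of a positive result = 0.8/0.2 = 4.
Target posterior odds = 0.98/0.02 = 49.
Require 4ⁿ ≥ 49 ÷ (1/1999) = 97951.
4⁸ = 65536 falls short of 97951 but 4⁹ = 262144 reaches it, so n = 9.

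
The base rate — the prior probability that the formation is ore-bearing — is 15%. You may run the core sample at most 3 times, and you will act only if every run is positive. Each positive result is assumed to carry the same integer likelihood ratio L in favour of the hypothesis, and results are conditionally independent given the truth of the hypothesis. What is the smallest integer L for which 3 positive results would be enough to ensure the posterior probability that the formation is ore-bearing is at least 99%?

9

Prior odds = 0.15/0.85 = 3/17.
Target odds = 0.99/0.01 = 99.
Need L³ ≥ 99 ÷ (3/17) = 561.
8³ = 512 < 561 ≤ 729 = 9³, so L = 9.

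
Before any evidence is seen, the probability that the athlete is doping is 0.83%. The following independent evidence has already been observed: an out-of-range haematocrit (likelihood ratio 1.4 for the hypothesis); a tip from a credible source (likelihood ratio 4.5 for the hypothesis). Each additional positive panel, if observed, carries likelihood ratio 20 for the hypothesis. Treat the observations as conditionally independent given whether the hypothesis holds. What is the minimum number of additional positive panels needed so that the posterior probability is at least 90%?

2

Prior odds = 0.0083/0.9917 = 83/9917.
Combined Bayes factor of the evidence already in hand = 1.4 × 4.5 = 6.3.
Odds after that evidence = (83/9917) × 6.3 = 5229/99170.
Target odds = 0.9/0.1 = 9.
Need 20ⁿ ≥ 9 ÷ (5229/99170) = 99170/581.
20¹ = 20 falls short of 99170/581 but 20² = 400 reaches it, so n = 2.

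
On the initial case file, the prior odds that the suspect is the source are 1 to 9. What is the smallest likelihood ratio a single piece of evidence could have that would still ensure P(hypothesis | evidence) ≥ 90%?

81

Prior odds = 1/9.
Target odds = 0.9/0.1 = 9.
Required Bayes factor = 9 ÷ (1/9) = 81.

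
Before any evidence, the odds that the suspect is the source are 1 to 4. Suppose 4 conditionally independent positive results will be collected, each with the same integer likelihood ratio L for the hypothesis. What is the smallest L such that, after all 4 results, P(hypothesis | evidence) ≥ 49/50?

4

Prior odds = 0.25.
Target odds = 0.98/0.02 = 49.
Need L⁴ ≥ 49 ÷ 0.25 = 196.
3⁴ = 81 < 196 ≤ 256 = 4⁴, so L = 4.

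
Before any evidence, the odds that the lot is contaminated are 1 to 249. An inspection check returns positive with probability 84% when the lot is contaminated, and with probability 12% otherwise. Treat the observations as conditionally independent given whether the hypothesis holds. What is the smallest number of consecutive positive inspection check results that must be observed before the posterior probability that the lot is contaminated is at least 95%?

5

Prior odds = 1/249.
Likelihood ratio of a positive result = 0.84/0.12 = 7.
Target odds: 0.95 ÷ 0.05 = 19.
Need (1/249) × 7ⁿ ≥ 19, i.e. 7ⁿ ≥ 4731.
7⁴ = 2401 falls short of 4731 but 7⁵ = 16807 reaches it, so n = 5.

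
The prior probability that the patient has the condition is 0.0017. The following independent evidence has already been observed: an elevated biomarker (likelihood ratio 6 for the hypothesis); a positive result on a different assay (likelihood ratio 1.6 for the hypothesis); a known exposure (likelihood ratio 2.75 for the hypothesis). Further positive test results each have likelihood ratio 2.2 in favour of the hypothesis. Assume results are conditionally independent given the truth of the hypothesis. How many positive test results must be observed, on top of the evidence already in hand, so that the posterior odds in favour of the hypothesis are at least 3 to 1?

6

Prior odds = 0.0017/0.9983 = 17/9983.
Combined Bayes factor of the evidence already in hand = 6 × 1.6 × 2.75 = 26.4.
Odds after that evidence = (17/9983) × 26.4 = 2244/49915.
Target odds = 3.
Need 2.2ⁿ ≥ 3 ÷ (2244/49915) = 49915/748.
2.2⁵ = 51.53632 falls short of 49915/748 but 2.2⁶ = 1771561/15625 reaches it, so n = 6.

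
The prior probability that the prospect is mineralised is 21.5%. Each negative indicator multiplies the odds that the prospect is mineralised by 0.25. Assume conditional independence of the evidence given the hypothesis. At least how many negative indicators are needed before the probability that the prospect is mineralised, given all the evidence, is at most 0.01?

Prior odds: 0.215 ÷ 0.785 = 43/157.
Likelihood ratio per negative indicator = 0.25.
Target posterior odds = 0.01/0.99 = 1/99.
Require 0.25ⁿ ≤ 1/99 ÷ (43/157) = 157/4257.
0.25² = 0.0625 is still above 157/4257 but 0.25³ = 0.015625 is at or below it, so n = 3.

3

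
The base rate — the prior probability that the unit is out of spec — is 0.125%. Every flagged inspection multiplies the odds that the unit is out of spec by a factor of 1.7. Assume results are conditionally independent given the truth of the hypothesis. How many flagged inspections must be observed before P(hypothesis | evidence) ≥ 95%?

19

Prior odds: 0.00125 ÷ 0.99875 = 1/799.
Likelihood ratio per flagged inspection = 1.7.
Target odds: 0.95 ÷ 0.05 = 19.
Need (1/799) × 1.7ⁿ ≥ 19, i.e. 1.7ⁿ ≥ 15181.
1.7¹⁸ ≈14063.1 falls short of 15181 but 1.7¹⁹ ≈23907.2 reaches it, so n = 19.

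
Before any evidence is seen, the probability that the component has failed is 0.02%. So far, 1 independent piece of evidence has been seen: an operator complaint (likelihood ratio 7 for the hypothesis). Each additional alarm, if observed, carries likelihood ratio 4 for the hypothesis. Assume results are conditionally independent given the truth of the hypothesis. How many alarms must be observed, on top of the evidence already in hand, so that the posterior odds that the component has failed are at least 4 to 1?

6

Prior odds = 0.0002/0.9998 = 1/4999.
Bayes factor of the evidence already in hand = 7.
Odds after that evidence = (1/4999) × 7 = 7/4999.
Target odds = 4.
Need 4ⁿ ≥ 4 ÷ (7/4999) = 19996/7.
4⁵ = 1024 falls short of 19996/7 but 4⁶ = 4096 reaches it, so n = 6.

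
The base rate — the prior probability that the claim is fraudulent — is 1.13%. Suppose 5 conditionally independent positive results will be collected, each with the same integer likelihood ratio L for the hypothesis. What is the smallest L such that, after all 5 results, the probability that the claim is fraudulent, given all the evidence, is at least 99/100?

7

Prior odds = 0.0113/0.9887 = 113/9887.
Target odds = 0.99/0.01 = 99.
Need L⁵ ≥ 99 ÷ (113/9887) = 978813/113.
6⁵ = 7776 < 978813/113 ≤ 16807 = 7⁵, so L = 7.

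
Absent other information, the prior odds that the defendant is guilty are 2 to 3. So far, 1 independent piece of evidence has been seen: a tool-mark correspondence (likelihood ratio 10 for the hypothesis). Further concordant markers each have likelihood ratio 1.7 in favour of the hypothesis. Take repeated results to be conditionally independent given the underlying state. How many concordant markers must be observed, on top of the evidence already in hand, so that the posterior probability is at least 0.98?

4

Prior odds = 2/3.
Bayes factor of the evidence already in hand = 10.
Odds after that evidence = (2/3) × 10 = 20/3.
Target odds = 0.98/0.02 = 49.
Need 1.7ⁿ ≥ 49 ÷ (20/3) = 7.35.
1.7³ = 4.913 falls short of 7.35 but 1.7⁴ = 8.3521 reaches it, so n = 4.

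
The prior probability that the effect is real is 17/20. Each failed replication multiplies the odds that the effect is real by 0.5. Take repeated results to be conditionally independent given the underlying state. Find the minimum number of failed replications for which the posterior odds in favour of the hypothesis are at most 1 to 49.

9

Prior odds = 0.85/0.15 = 17/3.
Likelihood ratio per failed replication = 0.5.
Target odds = 1/49.
Need (17/3) × 0.5ⁿ ≤ 1/49, i.e. 0.5ⁿ ≤ 3/833.
0.5⁸ = 0.00390625 is still above 3/833 but 0.5⁹ = 0.001953125 is at or below it, so n = 9.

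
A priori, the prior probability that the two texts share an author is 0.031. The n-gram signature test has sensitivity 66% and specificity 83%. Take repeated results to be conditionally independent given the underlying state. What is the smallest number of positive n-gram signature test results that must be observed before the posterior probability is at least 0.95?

5

Prior odds: 0.031 ÷ 0.969 = 31/969.
False-positive rate = 1 − 0.83 = 0.17; likelihood ratio of a positive = 0.66/0.17 = 66/17.
Target odds: 0.95 ÷ 0.05 = 19.
Need (31/969) × (66/17)ⁿ ≥ 19, i.e. (66/17)ⁿ ≥ 18411/31.
(66/17)⁴ = 18974736/83521 falls short of 18411/31 but (66/17)⁵ ≈882.013 reaches it, so n = 5.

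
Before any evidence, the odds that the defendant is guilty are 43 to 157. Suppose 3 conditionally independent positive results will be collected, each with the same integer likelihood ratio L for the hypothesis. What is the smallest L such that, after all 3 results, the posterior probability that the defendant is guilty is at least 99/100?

8

Prior odds = 43/157.
Target odds = 0.99/0.01 = 99.
Need L³ ≥ 99 ÷ (43/157) = 15543/43.
7³ = 343 < 15543/43 ≤ 512 = 8³, so L = 8.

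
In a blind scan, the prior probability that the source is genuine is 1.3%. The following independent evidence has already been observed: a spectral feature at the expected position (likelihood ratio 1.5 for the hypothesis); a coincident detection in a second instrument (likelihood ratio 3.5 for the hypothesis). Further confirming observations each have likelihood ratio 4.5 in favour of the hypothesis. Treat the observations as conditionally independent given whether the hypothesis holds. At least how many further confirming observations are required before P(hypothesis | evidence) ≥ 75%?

Prior odds = 0.013/0.987 = 13/987.
Combined Bayes factor of the evidence already in hand = 1.5 × 3.5 = 5.25.
Odds after that evidence = (13/987) × 5.25 = 13/188.
Target odds = 0.75/0.25 = 3.
Need 4.5ⁿ ≥ 3 ÷ (13/188) = 564/13.
4.5² = 20.25 falls short of 564/13 but 4.5³ = 91.125 reaches it, so n = 3.

3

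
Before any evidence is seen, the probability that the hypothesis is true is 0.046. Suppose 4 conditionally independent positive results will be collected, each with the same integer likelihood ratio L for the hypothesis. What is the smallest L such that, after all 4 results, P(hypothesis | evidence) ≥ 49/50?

6

Prior odds = 0.046/0.954 = 23/477.
Target odds = 0.98/0.02 = 49.
Need L⁴ ≥ 49 ÷ (23/477) = 23373/23.
5⁴ = 625 < 23373/23 ≤ 1296 = 6⁴, so L = 6.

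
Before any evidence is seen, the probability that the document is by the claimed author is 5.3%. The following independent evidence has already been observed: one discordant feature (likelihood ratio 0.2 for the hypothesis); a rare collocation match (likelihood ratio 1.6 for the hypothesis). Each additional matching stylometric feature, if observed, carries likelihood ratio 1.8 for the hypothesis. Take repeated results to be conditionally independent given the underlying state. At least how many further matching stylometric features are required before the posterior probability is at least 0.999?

Prior odds = 0.053/0.947 = 53/947.
Combined Bayes factor of the evidence already in hand = 0.2 × 1.6 = 0.32.
Odds after that evidence = (53/947) × 0.32 = 424/23675.
Target odds = 0.999/0.001 = 999.
Need 1.8ⁿ ≥ 999 ÷ (424/23675) = 23651325/424.
1.8¹⁸ ≈39346.4 falls short of 23651325/424 but 1.8¹⁹ ≈70823.5 reaches it, so n = 19.

19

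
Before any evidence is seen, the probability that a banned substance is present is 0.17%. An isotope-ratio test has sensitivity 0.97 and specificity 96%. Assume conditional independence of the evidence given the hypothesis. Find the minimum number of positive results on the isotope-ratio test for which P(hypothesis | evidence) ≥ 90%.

3

Prior odds = 0.0017/0.9983 = 17/9983.
False-positive rate = 1 − 0.96 = 0.04; likelihood ratio of a positive = 0.97/0.04 = 24.25.
Target posterior odds = 0.9/0.1 = 9.
Need (17/9983) × 24.25ⁿ ≥ 9, i.e. 24.25ⁿ ≥ 89847/17.
24.25² = 588.0625 falls short of 89847/17 but 24.25³ = 912673/64 reaches it, so n = 3.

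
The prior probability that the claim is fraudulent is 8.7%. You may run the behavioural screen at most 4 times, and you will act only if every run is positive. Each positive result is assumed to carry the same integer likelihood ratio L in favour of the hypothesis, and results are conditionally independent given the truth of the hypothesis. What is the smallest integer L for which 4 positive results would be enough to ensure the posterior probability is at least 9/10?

4

Prior odds = 0.087/0.913 = 87/913.
Target odds = 0.9/0.1 = 9.
Need L⁴ ≥ 9 ÷ (87/913) = 2739/29.
3⁴ = 81 < 2739/29 ≤ 256 = 4⁴, so L = 4.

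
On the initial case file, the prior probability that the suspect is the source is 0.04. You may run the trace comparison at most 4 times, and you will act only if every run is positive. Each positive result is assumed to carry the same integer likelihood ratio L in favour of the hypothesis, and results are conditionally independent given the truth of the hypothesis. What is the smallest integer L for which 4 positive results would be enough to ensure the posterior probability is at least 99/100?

7

Prior odds = 0.04/0.96 = 1/24.
Target odds = 0.99/0.01 = 99.
Need L⁴ ≥ 99 ÷ (1/24) = 2376.
6⁴ = 1296 < 2376 ≤ 2401 = 7⁴, so L = 7.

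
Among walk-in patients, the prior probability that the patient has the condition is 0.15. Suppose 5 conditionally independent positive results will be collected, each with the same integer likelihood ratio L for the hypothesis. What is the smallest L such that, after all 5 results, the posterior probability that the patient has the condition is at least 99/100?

Prior odds = 0.15/0.85 = 3/17.
Target odds = 0.99/0.01 = 99.
Need L⁵ ≥ 99 ÷ (3/17) = 561.
3⁵ = 243 < 561 ≤ 1024 = 4⁵, so L = 4.

4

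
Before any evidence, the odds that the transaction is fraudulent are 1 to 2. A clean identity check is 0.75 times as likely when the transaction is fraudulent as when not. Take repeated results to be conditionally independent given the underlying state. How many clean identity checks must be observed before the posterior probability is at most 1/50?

12

Prior odds = 0.5.
Likelihood ratio per clean identity check = 0.75.
Target odds: 0.02 ÷ 0.98 = 1/49.
Require 0.75ⁿ ≤ 1/49 ÷ 0.5 = 2/49.
0.75¹¹ = 177147/4194304 is still above 2/49 but 0.75¹² = 531441/16777216 is at or below it, so n = 12.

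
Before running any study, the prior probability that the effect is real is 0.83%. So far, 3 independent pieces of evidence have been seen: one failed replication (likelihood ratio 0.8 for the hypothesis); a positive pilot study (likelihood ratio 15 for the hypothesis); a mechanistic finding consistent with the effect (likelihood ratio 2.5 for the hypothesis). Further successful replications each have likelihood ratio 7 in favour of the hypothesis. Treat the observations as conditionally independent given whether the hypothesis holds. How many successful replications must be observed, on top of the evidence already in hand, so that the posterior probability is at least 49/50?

Prior odds = 0.0083/0.9917 = 83/9917.
Combined Bayes factor of the evidence already in hand = 0.8 × 15 × 2.5 = 30.
Odds after that evidence = (83/9917) × 30 = 2490/9917.
Target odds = 0.98/0.02 = 49.
Need 7ⁿ ≥ 49 ÷ (2490/9917) = 485933/2490.
7² = 49 falls short of 485933/2490 but 7³ = 343 reaches it, so n = 3.

3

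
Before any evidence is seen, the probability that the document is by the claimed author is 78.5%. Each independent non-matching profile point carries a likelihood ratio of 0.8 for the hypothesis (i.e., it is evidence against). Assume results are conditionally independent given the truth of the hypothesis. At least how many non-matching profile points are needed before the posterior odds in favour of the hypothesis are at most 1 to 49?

24

Prior odds = 0.785/0.215 = 157/43.
Likelihood ratio per non-matching profile point = 0.8.
Target odds = 1/49.
Need (157/43) × 0.8ⁿ ≤ 1/49, i.e. 0.8ⁿ ≤ 43/7693.
0.8²³ ≈0.00590296 is still above 43/7693 but 0.8²⁴ ≈0.00472237 is at or below it, so n = 24.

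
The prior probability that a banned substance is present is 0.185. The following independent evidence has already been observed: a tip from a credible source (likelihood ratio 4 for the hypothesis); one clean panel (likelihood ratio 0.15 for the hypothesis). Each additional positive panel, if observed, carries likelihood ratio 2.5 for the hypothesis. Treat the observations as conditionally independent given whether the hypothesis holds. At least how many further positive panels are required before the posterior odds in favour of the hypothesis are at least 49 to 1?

Prior odds = 0.185/0.815 = 37/163.
Combined Bayes factor of the evidence already in hand = 4 × 0.15 = 0.6.
Odds after that evidence = (37/163) × 0.6 = 111/815.
Target odds = 49.
Need 2.5ⁿ ≥ 49 ÷ (111/815) = 39935/111.
2.5⁶ = 244.140625 falls short of 39935/111 but 2.5⁷ = 610.3515625 reaches it, so n = 7.

7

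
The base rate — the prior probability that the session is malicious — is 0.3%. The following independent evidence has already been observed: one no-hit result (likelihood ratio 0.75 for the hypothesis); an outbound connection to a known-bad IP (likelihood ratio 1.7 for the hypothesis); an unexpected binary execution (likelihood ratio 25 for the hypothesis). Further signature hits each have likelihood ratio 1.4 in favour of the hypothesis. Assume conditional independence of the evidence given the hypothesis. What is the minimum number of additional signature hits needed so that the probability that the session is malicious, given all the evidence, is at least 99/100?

Prior odds = 0.003/0.997 = 3/997.
Combined Bayes factor of the evidence already in hand = 0.75 × 1.7 × 25 = 31.875.
Odds after that evidence = (3/997) × 31.875 = 765/7976.
Target odds = 0.99/0.01 = 99.
Need 1.4ⁿ ≥ 99 ÷ (765/7976) = 87736/85.
1.4²⁰ ≈836.683 falls short of 87736/85 but 1.4²¹ ≈1171.36 reaches it, so n = 21.

21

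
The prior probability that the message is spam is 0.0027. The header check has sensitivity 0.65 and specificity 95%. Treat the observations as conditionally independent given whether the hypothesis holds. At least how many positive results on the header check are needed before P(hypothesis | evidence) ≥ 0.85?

3

Prior odds: 0.0027 ÷ 0.9973 = 27/9973.
False-positive rate = 1 − 0.95 = 0.05; likelihood ratio of a positive = 0.65/0.05 = 13.
Target odds: 0.85 ÷ 0.15 = 17/3.
Need (27/9973) × 13ⁿ ≥ 17/3, i.e. 13ⁿ ≥ 169541/81.
13² = 169 falls short of 169541/81 but 13³ = 2197 reaches it, so n = 3.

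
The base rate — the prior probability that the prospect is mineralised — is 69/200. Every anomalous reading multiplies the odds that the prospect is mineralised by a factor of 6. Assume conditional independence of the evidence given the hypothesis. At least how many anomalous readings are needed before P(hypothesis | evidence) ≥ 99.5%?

Prior odds: 0.345 ÷ 0.655 = 69/131.
Likelihood ratio per anomalous reading = 6.
Target odds: 0.995 ÷ 0.005 = 199.
Require 6ⁿ ≥ 199 ÷ (69/131) = 26069/69.
6³ = 216 falls short of 26069/69 but 6⁴ = 1296 reaches it, so n = 4.

4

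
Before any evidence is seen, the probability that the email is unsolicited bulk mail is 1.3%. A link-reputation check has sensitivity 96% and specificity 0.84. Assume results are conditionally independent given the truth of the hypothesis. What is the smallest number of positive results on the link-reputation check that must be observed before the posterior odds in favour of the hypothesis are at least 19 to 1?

Prior odds: 0.013 ÷ 0.987 = 13/987.
False-positive rate = 1 − 0.84 = 0.16; likelihood ratio of a positive = 0.96/0.16 = 6.
Target odds = 19.
Require 6ⁿ ≥ 19 ÷ (13/987) = 18753/13.
6⁴ = 1296 falls short of 18753/13 but 6⁵ = 7776 reaches it, so n = 5.

5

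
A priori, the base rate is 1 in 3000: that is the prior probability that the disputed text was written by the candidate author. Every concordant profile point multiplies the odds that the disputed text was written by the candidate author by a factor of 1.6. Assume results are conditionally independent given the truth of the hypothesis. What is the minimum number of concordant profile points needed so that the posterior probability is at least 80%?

Prior odds: (1/3000) ÷ (2999/3000) = 1/2999.
Likelihood ratio per concordant profile point = 1.6.
Target posterior odds = 0.8/0.2 = 4.
Require 1.6ⁿ ≥ 4 ÷ (1/2999) = 11996.
1.6¹⁹ ≈7555.79 falls short of 11996 but 1.6²⁰ ≈12089.3 reaches it, so n = 20.

20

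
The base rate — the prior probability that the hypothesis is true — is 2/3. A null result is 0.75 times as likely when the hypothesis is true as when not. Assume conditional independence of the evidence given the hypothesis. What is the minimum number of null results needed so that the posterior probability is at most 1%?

19

Prior odds = (2/3)/(1/3) = 2.
Likelihood ratio per null result = 0.75.
Target odds: 0.01 ÷ 0.99 = 1/99.
Need 2 × 0.75ⁿ ≤ 1/99, i.e. 0.75ⁿ ≤ 1/198.
0.75¹⁸ ≈0.00563771 is still above 1/198 but 0.75¹⁹ ≈0.00422828 is at or below it, so n = 19.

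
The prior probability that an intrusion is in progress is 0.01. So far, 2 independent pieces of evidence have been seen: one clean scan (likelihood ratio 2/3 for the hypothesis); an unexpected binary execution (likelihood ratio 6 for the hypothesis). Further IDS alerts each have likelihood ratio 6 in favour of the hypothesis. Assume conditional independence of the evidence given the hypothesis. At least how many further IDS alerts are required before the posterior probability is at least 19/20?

4

Prior odds = 0.01/0.99 = 1/99.
Combined Bayes factor of the evidence already in hand = (2/3) × 6 = 4.
Odds after that evidence = (1/99) × 4 = 4/99.
Target odds = 0.95/0.05 = 19.
Need 6ⁿ ≥ 19 ÷ (4/99) = 470.25.
6³ = 216 falls short of 470.25 but 6⁴ = 1296 reaches it, so n = 4.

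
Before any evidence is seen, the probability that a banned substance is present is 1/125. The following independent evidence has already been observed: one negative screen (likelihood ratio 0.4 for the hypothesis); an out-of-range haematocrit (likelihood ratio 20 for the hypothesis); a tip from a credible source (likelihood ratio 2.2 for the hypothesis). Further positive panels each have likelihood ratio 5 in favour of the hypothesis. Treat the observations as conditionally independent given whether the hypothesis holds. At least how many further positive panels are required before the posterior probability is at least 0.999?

6

Prior odds = 0.008/0.992 = 1/124.
Combined Bayes factor of the evidence already in hand = 0.4 × 20 × 2.2 = 17.6.
Odds after that evidence = (1/124) × 17.6 = 22/155.
Target odds = 0.999/0.001 = 999.
Need 5ⁿ ≥ 999 ÷ (22/155) = 154845/22.
5⁵ = 3125 falls short of 154845/22 but 5⁶ = 15625 reaches it, so n = 6.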